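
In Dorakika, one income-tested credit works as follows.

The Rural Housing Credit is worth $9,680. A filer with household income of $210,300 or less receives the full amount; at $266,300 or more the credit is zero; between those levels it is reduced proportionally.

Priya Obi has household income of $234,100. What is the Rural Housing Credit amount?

$5,566

Rural Housing Credit: $234,100 is $23,800 into a $56,000 phase-out range, leaving 32,200/56,000 of the credit: $9,680 × 32,200/56,000 = $5,566.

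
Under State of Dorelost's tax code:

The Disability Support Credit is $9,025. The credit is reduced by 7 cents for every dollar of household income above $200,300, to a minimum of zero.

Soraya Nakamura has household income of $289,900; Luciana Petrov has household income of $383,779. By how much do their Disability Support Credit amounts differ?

$2,753

Soraya ($289,900): Disability Support Credit: 7% of the $89,600 excess over $200,300 is $6,272; credit = $9,025 − $6,272 = $2,753.
Luciana ($383,779): Disability Support Credit: 7% of the $183,479 excess over $200,300 is $12,843.53 ≥ base, so the credit is $0.
Difference: |$2,753 − $0| = $2,753.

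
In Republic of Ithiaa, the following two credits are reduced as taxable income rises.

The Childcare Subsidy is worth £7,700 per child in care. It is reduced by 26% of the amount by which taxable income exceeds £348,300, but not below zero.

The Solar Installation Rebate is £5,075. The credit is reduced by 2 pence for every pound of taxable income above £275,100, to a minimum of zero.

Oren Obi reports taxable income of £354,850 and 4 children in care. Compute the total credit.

£32,577

Childcare Subsidy: base = 4 × £7,700 = £30,800. 26% of the £6,550 excess over £348,300 is £1,703; credit = £30,800 − £1,703 = £29,097.
Solar Installation Rebate: 2% of the £79,750 excess over £275,100 is £1,595; credit = £5,075 − £1,595 = £3,480.
Total: £29,097 + £3,480 = £32,577.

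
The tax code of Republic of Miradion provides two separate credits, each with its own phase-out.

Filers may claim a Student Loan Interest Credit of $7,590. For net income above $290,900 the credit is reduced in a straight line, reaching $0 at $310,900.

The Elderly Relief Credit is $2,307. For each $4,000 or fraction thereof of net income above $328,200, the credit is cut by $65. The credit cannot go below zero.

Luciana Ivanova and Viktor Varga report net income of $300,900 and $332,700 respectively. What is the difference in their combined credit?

Luciana ($300,900): Student Loan Interest Credit: $300,900 is $10,000 into a $20,000 phase-out range, leaving 10,000/20,000 of the credit: $7,590 × 10,000/20,000 = $3,795. Elderly Relief Credit: $300,900 is at or below the $328,200 threshold, so the full $2,307 applies. total $3,795 + $2,307 = $6,102
Viktor ($332,700): Student Loan Interest Credit: $332,700 is at or above $310,900, so the credit is $0. Elderly Relief Credit: income exceeds $328,200 by $4,500, which is 2 full-or-partial $4,000 increments; reduction = 2 × $65 = $130, leaving $2,177. total $0 + $2,177 = $2,177
Difference: |$6,102 − $2,177| = $3,925.

$3,925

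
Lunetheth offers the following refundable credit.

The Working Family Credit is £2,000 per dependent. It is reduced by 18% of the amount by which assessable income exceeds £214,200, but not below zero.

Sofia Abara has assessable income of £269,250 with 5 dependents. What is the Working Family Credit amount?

Working Family Credit: base = 5 × £2,000 = £10,000. 18% of the £55,050 excess over £214,200 is £9,909; credit = £10,000 − £9,909 = £91.

£91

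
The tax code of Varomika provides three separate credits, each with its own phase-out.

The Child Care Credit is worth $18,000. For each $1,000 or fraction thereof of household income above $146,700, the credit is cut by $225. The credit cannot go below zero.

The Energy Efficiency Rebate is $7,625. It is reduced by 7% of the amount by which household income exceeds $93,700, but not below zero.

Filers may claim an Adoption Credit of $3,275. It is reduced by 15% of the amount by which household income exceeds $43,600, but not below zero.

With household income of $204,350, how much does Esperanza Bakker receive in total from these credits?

Child Care Credit: income exceeds $146,700 by $57,650, which is 58 full-or-partial $1,000 increments; reduction = 58 × $225 = $13,050, leaving $4,950.
Energy Efficiency Rebate: 7% of the $110,650 excess over $93,700 is $7,745.50 ≥ base, so the credit is $0.
Adoption Credit: 15% of the $160,750 excess over $43,600 is $24,112.50 ≥ base, so the credit is $0.
Total: $4,950 + $0 + $0 = $4,950.

$4,950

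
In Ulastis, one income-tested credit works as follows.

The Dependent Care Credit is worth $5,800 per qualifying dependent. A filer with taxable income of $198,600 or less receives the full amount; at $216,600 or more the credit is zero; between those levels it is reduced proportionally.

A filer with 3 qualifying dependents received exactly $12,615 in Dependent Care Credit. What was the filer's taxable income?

$203,550

Full credit = 3 × $5,800 = $17,400.
$12,615 is 12,615/17,400 of the full $17,400, so 4,785/17,400 of the $18,000 range has been used: income = $198,600 + $18,000 × 4,785/17,400 = $203,550.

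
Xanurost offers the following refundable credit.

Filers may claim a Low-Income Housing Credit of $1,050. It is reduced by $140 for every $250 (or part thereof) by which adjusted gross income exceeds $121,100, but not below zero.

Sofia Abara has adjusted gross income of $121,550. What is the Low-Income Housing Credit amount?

Low-Income Housing Credit: income exceeds $121,100 by $450, which is 2 full-or-partial $250 increments; reduction = 2 × $140 = $280, leaving $770.

$770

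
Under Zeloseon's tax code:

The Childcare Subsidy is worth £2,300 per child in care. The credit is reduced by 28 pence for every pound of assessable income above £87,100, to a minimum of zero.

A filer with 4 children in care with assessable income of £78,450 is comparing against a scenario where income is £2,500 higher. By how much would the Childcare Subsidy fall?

£0

At £78,450 — base = 4 × £2,300 = £9,200. £78,450 is at or below the £87,100 threshold, so the full £9,200 applies.
At £80,950 — base = 4 × £2,300 = £9,200. £80,950 is at or below the £87,100 threshold, so the full £9,200 applies.
Lost: £9,200 − £9,200 = £0.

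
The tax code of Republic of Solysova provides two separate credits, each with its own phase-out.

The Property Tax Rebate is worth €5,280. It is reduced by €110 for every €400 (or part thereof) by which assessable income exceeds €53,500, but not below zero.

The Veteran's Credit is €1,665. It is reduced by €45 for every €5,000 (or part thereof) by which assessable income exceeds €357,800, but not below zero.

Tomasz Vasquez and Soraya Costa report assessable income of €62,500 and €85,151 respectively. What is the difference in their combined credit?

Tomasz (€62,500): Property Tax Rebate: income exceeds €53,500 by €9,000, which is 23 full-or-partial €400 increments; reduction = 23 × €110 = €2,530, leaving €2,750. Veteran's Credit: €62,500 is at or below the €357,800 threshold, so the full €1,665 applies. total €2,750 + €1,665 = €4,415
Soraya (€85,151): Property Tax Rebate: income exceeds €53,500 by €31,651 → 80 increments × €110 = €8,800 ≥ base, so the credit is €0. Veteran's Credit: €85,151 is at or below the €357,800 threshold, so the full €1,665 applies. total €0 + €1,665 = €1,665
Difference: |€4,415 − €1,665| = €2,750.

€2,750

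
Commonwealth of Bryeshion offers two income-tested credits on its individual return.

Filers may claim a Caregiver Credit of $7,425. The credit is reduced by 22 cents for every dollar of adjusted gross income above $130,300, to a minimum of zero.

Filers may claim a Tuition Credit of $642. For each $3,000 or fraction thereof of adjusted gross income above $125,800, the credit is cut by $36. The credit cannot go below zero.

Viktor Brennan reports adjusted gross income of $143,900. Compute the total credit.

$4,823

Caregiver Credit: 22% of the $13,600 excess over $130,300 is $2,992; credit = $7,425 − $2,992 = $4,433.
Tuition Credit: income exceeds $125,800 by $18,100, which is 7 full-or-partial $3,000 increments; reduction = 7 × $36 = $252, leaving $390.
Total: $4,433 + $390 = $4,823.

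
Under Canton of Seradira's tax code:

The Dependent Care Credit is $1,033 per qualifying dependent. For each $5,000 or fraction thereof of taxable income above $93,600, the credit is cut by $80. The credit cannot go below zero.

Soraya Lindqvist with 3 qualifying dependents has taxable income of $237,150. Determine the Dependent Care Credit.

$779

Dependent Care Credit: base = 3 × $1,033 = $3,099. income exceeds $93,600 by $143,550, which is 29 full-or-partial $5,000 increments; reduction = 29 × $80 = $2,320, leaving $779.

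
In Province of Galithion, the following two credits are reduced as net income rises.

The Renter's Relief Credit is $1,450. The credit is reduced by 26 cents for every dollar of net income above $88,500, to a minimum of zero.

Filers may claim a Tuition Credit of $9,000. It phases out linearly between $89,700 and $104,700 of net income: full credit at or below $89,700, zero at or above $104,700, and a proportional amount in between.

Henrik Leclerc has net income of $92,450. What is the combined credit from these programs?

Renter's Relief Credit: 26% of the $3,950 excess over $88,500 is $1,027; credit = $1,450 − $1,027 = $423.
Tuition Credit: $92,450 is $2,750 into a $15,000 phase-out range, leaving 12,250/15,000 of the credit: $9,000 × 12,250/15,000 = $7,350.
Total: $423 + $7,350 = $7,773.

$7,773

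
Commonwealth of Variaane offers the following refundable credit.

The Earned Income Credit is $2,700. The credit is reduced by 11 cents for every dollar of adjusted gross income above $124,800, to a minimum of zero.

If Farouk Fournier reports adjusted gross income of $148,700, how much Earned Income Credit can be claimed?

$71

Earned Income Credit: 11% of the $23,900 excess over $124,800 is $2,629; credit = $2,700 − $2,629 = $71.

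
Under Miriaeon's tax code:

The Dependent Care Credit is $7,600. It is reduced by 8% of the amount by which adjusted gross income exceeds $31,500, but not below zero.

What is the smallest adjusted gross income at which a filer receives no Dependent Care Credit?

$126,500

The credit falls by 8% of each dollar above $31,500, so it reaches zero when the excess is $7,600 / 8% = $95,000: income = $31,500 + $95,000 = $126,500.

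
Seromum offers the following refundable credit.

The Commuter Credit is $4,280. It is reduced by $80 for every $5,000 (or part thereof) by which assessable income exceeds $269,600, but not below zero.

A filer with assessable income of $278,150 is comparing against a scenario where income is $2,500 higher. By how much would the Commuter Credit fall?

At $278,150 — income exceeds $269,600 by $8,550, which is 2 full-or-partial $5,000 increments; reduction = 2 × $80 = $160, leaving $4,120.
At $280,650 — income exceeds $269,600 by $11,050, which is 3 full-or-partial $5,000 increments; reduction = 3 × $80 = $240, leaving $4,040.
Lost: $4,120 − $4,040 = $80.

$80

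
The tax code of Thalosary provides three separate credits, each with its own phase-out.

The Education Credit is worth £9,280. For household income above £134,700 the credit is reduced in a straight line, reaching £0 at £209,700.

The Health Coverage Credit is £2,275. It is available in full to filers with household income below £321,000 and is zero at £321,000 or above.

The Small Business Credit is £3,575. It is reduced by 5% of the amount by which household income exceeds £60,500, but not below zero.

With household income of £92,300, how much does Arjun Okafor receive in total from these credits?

£13,540

Education Credit: £92,300 is at or below the £134,700 threshold, so the full £9,280 applies.
Health Coverage Credit: £92,300 is below the £321,000 cutoff, so the full £2,275 applies.
Small Business Credit: 5% of the £31,800 excess over £60,500 is £1,590; credit = £3,575 − £1,590 = £1,985.
Total: £9,280 + £2,275 + £1,985 = £13,540.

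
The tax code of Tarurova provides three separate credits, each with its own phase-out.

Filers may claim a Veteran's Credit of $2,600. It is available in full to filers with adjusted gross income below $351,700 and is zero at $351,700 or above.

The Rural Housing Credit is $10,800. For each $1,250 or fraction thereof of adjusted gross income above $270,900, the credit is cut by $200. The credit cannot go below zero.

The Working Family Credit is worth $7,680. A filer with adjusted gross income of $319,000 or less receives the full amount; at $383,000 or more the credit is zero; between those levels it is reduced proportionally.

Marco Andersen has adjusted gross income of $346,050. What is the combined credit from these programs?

Veteran's Credit: $346,050 is below the $351,700 cutoff, so the full $2,600 applies.
Rural Housing Credit: income exceeds $270,900 by $75,150 → 61 increments × $200 = $12,200 ≥ base, so the credit is $0.
Working Family Credit: $346,050 is $27,050 into a $64,000 phase-out range, leaving 36,950/64,000 of the credit: $7,680 × 36,950/64,000 = $4,434.
Total: $2,600 + $0 + $4,434 = $7,034.

$7,034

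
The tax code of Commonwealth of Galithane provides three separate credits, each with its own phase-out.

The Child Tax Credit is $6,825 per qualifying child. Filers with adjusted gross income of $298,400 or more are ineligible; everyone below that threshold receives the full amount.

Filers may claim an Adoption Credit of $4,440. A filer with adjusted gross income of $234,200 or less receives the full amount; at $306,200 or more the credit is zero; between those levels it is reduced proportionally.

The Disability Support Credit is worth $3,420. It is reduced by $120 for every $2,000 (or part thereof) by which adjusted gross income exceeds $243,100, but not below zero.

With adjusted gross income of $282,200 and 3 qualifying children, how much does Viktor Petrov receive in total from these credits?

$22,975

Child Tax Credit: base = 3 × $6,825 = $20,475. $282,200 is below the $298,400 cutoff, so the full $20,475 applies.
Adoption Credit: $282,200 is $48,000 into a $72,000 phase-out range, leaving 24,000/72,000 of the credit: $4,440 × 24,000/72,000 = $1,480.
Disability Support Credit: income exceeds $243,100 by $39,100, which is 20 full-or-partial $2,000 increments; reduction = 20 × $120 = $2,400, leaving $1,020.
Total: $20,475 + $1,480 + $1,020 = $22,975.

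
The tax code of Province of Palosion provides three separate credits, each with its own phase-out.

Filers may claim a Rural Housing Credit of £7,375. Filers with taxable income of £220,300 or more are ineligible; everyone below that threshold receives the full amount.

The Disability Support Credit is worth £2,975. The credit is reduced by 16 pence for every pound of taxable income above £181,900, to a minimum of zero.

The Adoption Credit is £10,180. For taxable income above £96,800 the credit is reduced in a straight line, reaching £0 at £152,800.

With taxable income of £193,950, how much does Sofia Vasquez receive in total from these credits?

£8,422

Rural Housing Credit: £193,950 is below the £220,300 cutoff, so the full £7,375 applies.
Disability Support Credit: 16% of the £12,050 excess over £181,900 is £1,928; credit = £2,975 − £1,928 = £1,047.
Adoption Credit: £193,950 is at or above £152,800, so the credit is £0.
Total: £7,375 + £1,047 + £0 = £8,422.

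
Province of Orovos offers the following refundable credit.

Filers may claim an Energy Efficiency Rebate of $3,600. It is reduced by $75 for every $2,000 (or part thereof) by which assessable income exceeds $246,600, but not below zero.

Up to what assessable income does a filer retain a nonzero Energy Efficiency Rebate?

After 47 increments the reduction is 47 × $75 = $3,525, leaving $75; one more increment wipes it out. Increment 47 ends at excess 47 × $2,000 = $94,000, so the highest qualifying income is $246,600 + $94,000 = $340,600.

$340,600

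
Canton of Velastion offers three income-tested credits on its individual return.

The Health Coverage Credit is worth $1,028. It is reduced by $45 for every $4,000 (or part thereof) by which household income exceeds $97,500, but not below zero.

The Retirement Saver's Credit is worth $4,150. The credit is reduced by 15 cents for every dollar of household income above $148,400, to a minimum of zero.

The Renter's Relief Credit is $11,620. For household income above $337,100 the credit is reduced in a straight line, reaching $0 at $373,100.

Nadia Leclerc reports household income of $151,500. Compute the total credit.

Health Coverage Credit: income exceeds $97,500 by $54,000, which is 14 full-or-partial $4,000 increments; reduction = 14 × $45 = $630, leaving $398.
Retirement Saver's Credit: 15% of the $3,100 excess over $148,400 is $465; credit = $4,150 − $465 = $3,685.
Renter's Relief Credit: $151,500 is at or below the $337,100 threshold, so the full $11,620 applies.
Total: $398 + $3,685 + $11,620 = $15,703.

$15,703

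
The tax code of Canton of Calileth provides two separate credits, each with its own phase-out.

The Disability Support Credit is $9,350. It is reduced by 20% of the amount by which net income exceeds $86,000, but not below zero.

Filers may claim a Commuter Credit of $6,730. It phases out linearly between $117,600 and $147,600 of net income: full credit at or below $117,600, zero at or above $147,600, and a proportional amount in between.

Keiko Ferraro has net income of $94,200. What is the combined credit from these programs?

Disability Support Credit: 20% of the $8,200 excess over $86,000 is $1,640; credit = $9,350 − $1,640 = $7,710.
Commuter Credit: $94,200 is at or below the $117,600 threshold, so the full $6,730 applies.
Total: $7,710 + $6,730 = $14,440.

$14,440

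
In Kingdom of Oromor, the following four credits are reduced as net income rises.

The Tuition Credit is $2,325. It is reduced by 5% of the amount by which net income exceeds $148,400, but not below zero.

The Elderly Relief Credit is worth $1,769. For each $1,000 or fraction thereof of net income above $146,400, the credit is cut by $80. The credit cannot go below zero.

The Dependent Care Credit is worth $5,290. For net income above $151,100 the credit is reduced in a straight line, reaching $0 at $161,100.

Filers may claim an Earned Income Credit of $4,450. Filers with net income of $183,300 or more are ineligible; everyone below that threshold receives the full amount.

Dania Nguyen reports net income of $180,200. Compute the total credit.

Tuition Credit: 5% of the $31,800 excess over $148,400 is $1,590; credit = $2,325 − $1,590 = $735.
Elderly Relief Credit: income exceeds $146,400 by $33,800 → 34 increments × $80 = $2,720 ≥ base, so the credit is $0.
Dependent Care Credit: $180,200 is at or above $161,100, so the credit is $0.
Earned Income Credit: $180,200 is below the $183,300 cutoff, so the full $4,450 applies.
Total: $735 + $0 + $0 + $4,450 = $5,185.

$5,185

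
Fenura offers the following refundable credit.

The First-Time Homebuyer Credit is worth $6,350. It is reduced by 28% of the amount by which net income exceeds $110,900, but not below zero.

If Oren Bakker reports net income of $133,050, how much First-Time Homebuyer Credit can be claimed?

First-Time Homebuyer Credit: 28% of the $22,150 excess over $110,900 is $6,202; credit = $6,350 − $6,202 = $148.

$148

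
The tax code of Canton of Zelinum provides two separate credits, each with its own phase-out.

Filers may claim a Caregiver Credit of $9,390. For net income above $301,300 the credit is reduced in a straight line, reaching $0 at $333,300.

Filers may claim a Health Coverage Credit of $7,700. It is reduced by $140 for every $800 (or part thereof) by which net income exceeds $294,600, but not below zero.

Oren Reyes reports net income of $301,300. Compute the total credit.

Caregiver Credit: $301,300 is at or below the $301,300 threshold, so the full $9,390 applies.
Health Coverage Credit: income exceeds $294,600 by $6,700, which is 9 full-or-partial $800 increments; reduction = 9 × $140 = $1,260, leaving $6,440.
Total: $9,390 + $6,440 = $15,830.

$15,830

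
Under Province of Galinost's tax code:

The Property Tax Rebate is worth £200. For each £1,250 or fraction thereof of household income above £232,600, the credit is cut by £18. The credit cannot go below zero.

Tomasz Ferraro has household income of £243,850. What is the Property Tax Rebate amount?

£38

Property Tax Rebate: income exceeds £232,600 by £11,250, which is 9 full-or-partial £1,250 increments; reduction = 9 × £18 = £162, leaving £38.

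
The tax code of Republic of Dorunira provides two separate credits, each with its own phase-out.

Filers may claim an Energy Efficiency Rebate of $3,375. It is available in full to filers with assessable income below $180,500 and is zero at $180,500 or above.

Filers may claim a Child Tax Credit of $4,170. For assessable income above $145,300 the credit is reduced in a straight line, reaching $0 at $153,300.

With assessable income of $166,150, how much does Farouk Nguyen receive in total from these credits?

$3,375

Energy Efficiency Rebate: $166,150 is below the $180,500 cutoff, so the full $3,375 applies.
Child Tax Credit: $166,150 is at or above $153,300, so the credit is $0.
Total: $3,375 + $0 = $3,375.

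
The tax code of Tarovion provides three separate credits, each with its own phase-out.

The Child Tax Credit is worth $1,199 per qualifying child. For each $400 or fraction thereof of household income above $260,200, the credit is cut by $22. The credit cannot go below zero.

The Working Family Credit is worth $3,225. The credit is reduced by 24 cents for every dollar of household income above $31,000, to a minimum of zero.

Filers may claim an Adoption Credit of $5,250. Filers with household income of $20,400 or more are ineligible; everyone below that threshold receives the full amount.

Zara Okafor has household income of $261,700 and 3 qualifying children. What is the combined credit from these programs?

Child Tax Credit: base = 3 × $1,199 = $3,597. income exceeds $260,200 by $1,500, which is 4 full-or-partial $400 increments; reduction = 4 × $22 = $88, leaving $3,509.
Working Family Credit: 24% of the $230,700 excess over $31,000 is $55,368 ≥ base, so the credit is $0.
Adoption Credit: $261,700 meets or exceeds the $20,400 cutoff, so the credit is $0.
Total: $3,509 + $0 + $0 = $3,509.

$3,509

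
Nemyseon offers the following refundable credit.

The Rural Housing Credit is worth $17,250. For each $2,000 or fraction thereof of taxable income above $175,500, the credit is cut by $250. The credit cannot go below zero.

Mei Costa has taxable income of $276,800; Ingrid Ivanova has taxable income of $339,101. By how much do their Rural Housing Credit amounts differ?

$4,500

Mei ($276,800): Rural Housing Credit: income exceeds $175,500 by $101,300, which is 51 full-or-partial $2,000 increments; reduction = 51 × $250 = $12,750, leaving $4,500.
Ingrid ($339,101): Rural Housing Credit: income exceeds $175,500 by $163,601 → 82 increments × $250 = $20,500 ≥ base, so the credit is $0.
Difference: |$4,500 − $0| = $4,500.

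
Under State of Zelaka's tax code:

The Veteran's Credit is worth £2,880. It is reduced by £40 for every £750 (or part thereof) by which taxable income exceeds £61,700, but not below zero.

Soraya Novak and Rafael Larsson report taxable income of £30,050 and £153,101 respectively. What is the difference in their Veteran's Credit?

£2,880

Soraya (£30,050): Veteran's Credit: £30,050 is at or below the £61,700 threshold, so the full £2,880 applies.
Rafael (£153,101): Veteran's Credit: income exceeds £61,700 by £91,401 → 122 increments × £40 = £4,880 ≥ base, so the credit is £0.
Difference: |£2,880 − £0| = £2,880.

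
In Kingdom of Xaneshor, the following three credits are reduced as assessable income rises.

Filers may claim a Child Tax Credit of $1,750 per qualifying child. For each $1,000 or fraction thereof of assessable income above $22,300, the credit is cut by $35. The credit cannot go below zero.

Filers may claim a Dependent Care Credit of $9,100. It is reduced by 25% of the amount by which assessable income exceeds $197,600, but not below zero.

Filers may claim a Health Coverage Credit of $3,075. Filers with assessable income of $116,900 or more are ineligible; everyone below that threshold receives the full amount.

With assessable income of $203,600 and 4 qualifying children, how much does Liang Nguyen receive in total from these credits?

Child Tax Credit: base = 4 × $1,750 = $7,000. income exceeds $22,300 by $181,300, which is 182 full-or-partial $1,000 increments; reduction = 182 × $35 = $6,370, leaving $630.
Dependent Care Credit: 25% of the $6,000 excess over $197,600 is $1,500; credit = $9,100 − $1,500 = $7,600.
Health Coverage Credit: $203,600 meets or exceeds the $116,900 cutoff, so the credit is $0.
Total: $630 + $7,600 + $0 = $8,230.

$8,230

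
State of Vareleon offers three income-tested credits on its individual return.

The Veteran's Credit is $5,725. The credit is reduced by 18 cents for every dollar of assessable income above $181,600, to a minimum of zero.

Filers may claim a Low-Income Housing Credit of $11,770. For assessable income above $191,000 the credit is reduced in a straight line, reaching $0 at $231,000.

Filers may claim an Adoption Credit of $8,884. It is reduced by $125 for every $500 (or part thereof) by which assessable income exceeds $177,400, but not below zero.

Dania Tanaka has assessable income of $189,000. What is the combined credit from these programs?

$22,047

Veteran's Credit: 18% of the $7,400 excess over $181,600 is $1,332; credit = $5,725 − $1,332 = $4,393.
Low-Income Housing Credit: $189,000 is at or below the $191,000 threshold, so the full $11,770 applies.
Adoption Credit: income exceeds $177,400 by $11,600, which is 24 full-or-partial $500 increments; reduction = 24 × $125 = $3,000, leaving $5,884.
Total: $4,393 + $11,770 + $5,884 = $22,047.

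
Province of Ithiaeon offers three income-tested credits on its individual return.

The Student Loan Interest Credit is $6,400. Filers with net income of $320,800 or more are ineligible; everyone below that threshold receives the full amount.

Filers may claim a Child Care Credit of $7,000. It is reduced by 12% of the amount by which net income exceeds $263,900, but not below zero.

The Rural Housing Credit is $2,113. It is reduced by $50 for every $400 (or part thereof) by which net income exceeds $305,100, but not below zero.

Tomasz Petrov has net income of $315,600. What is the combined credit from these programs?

$7,959

Student Loan Interest Credit: $315,600 is below the $320,800 cutoff, so the full $6,400 applies.
Child Care Credit: 12% of the $51,700 excess over $263,900 is $6,204; credit = $7,000 − $6,204 = $796.
Rural Housing Credit: income exceeds $305,100 by $10,500, which is 27 full-or-partial $400 increments; reduction = 27 × $50 = $1,350, leaving $763.
Total: $6,400 + $796 + $763 = $7,959.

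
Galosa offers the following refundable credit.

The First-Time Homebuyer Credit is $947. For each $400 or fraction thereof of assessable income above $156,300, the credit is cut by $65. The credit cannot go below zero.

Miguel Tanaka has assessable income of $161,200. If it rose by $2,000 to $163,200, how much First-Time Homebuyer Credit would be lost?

At $161,200 — income exceeds $156,300 by $4,900, which is 13 full-or-partial $400 increments; reduction = 13 × $65 = $845, leaving $102.
At $163,200 — income exceeds $156,300 by $6,900 → 18 increments × $65 = $1,170 ≥ base, so the credit is $0.
Lost: $102 − $0 = $102.

$102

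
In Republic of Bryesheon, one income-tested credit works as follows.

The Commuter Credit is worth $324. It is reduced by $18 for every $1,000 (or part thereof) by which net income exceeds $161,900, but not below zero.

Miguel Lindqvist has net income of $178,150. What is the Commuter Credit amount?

$18

Commuter Credit: income exceeds $161,900 by $16,250, which is 17 full-or-partial $1,000 increments; reduction = 17 × $18 = $306, leaving $18.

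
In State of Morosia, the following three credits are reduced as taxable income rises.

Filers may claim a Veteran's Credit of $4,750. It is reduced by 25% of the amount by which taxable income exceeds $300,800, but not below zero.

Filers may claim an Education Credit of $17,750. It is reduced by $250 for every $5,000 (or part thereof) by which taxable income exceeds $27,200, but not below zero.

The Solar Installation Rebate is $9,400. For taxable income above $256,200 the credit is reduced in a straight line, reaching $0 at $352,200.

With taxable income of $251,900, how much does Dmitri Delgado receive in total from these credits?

Veteran's Credit: $251,900 is at or below the $300,800 threshold, so the full $4,750 applies.
Education Credit: income exceeds $27,200 by $224,700, which is 45 full-or-partial $5,000 increments; reduction = 45 × $250 = $11,250, leaving $6,500.
Solar Installation Rebate: $251,900 is at or below the $256,200 threshold, so the full $9,400 applies.
Total: $4,750 + $6,500 + $9,400 = $20,650.

$20,650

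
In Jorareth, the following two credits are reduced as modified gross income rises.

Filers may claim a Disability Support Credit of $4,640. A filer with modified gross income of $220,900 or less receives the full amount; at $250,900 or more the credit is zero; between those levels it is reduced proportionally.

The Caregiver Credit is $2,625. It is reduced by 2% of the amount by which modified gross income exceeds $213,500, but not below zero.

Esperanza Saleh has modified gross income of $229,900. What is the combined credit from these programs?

Disability Support Credit: $229,900 is $9,000 into a $30,000 phase-out range, leaving 21,000/30,000 of the credit: $4,640 × 21,000/30,000 = $3,248.
Caregiver Credit: 2% of the $16,400 excess over $213,500 is $328; credit = $2,625 − $328 = $2,297.
Total: $3,248 + $2,297 = $5,545.

$5,545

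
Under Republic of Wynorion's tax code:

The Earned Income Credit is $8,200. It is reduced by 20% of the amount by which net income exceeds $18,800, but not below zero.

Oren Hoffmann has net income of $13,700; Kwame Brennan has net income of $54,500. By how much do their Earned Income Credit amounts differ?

$7,140

Oren ($13,700): Earned Income Credit: $13,700 is at or below the $18,800 threshold, so the full $8,200 applies.
Kwame ($54,500): Earned Income Credit: 20% of the $35,700 excess over $18,800 is $7,140; credit = $8,200 − $7,140 = $1,060.
Difference: |$8,200 − $1,060| = $7,140.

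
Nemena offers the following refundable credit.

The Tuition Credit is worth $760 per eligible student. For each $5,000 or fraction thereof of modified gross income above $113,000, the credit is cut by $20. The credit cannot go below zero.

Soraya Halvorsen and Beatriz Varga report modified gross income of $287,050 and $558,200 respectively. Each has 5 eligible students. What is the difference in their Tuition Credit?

Soraya ($287,050): Tuition Credit: base = 5 × $760 = $3,800. income exceeds $113,000 by $174,050, which is 35 full-or-partial $5,000 increments; reduction = 35 × $20 = $700, leaving $3,100.
Beatriz ($558,200): Tuition Credit: base = 5 × $760 = $3,800. income exceeds $113,000 by $445,200, which is 90 full-or-partial $5,000 increments; reduction = 90 × $20 = $1,800, leaving $2,000.
Difference: |$3,100 − $2,000| = $1,100.

$1,100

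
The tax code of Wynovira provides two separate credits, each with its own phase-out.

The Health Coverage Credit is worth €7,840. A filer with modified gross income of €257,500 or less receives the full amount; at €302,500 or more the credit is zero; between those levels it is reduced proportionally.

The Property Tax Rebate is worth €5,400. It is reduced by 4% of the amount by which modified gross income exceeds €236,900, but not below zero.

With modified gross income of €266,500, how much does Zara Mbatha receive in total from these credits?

€10,488

Health Coverage Credit: €266,500 is €9,000 into a €45,000 phase-out range, leaving 36,000/45,000 of the credit: €7,840 × 36,000/45,000 = €6,272.
Property Tax Rebate: 4% of the €29,600 excess over €236,900 is €1,184; credit = €5,400 − €1,184 = €4,216.
Total: €6,272 + €4,216 = €10,488.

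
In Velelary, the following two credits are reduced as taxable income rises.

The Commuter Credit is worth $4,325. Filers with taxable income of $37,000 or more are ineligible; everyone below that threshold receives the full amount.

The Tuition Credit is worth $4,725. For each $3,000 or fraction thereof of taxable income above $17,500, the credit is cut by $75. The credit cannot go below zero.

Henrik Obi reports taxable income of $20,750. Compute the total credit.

$8,900

Commuter Credit: $20,750 is below the $37,000 cutoff, so the full $4,325 applies.
Tuition Credit: income exceeds $17,500 by $3,250, which is 2 full-or-partial $3,000 increments; reduction = 2 × $75 = $150, leaving $4,575.
Total: $4,325 + $4,575 = $8,900.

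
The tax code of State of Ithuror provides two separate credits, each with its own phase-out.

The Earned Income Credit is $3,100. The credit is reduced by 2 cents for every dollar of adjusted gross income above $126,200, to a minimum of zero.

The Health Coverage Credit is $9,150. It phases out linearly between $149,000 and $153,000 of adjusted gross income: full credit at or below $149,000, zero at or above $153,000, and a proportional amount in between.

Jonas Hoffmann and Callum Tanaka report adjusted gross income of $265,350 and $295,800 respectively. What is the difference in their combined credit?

$317

Jonas ($265,350): Earned Income Credit: 2% of the $139,150 excess over $126,200 is $2,783; credit = $3,100 − $2,783 = $317. Health Coverage Credit: $265,350 is at or above $153,000, so the credit is $0. total $317 + $0 = $317
Callum ($295,800): Earned Income Credit: 2% of the $169,600 excess over $126,200 is $3,392 ≥ base, so the credit is $0. Health Coverage Credit: $295,800 is at or above $153,000, so the credit is $0. total $0 + $0 = $0
Difference: |$317 − $0| = $317.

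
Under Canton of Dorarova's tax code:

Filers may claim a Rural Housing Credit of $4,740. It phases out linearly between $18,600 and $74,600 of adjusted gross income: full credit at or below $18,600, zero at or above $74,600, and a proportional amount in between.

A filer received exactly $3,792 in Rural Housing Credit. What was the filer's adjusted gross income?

$3,792 is 3,792/4,740 of the full $4,740, so 948/4,740 of the $56,000 range has been used: income = $18,600 + $56,000 × 948/4,740 = $29,800.

$29,800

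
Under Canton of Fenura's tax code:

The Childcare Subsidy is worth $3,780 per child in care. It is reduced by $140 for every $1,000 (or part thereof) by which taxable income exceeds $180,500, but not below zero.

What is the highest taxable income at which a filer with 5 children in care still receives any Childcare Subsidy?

Full credit = 5 × $3,780 = $18,900.
After 134 increments the reduction is 134 × $140 = $18,760, leaving $140; one more increment wipes it out. Increment 134 ends at excess 134 × $1,000 = $134,000, so the highest qualifying income is $180,500 + $134,000 = $314,500.

$314,500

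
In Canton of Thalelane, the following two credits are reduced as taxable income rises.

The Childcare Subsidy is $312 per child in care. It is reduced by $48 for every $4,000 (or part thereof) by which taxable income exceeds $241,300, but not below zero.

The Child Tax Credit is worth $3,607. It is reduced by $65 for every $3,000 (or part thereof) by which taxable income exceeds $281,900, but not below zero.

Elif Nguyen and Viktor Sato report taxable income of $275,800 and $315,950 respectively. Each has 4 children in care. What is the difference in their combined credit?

$1,260

Elif ($275,800): Childcare Subsidy: base = 4 × $312 = $1,248. income exceeds $241,300 by $34,500, which is 9 full-or-partial $4,000 increments; reduction = 9 × $48 = $432, leaving $816. Child Tax Credit: $275,800 is at or below the $281,900 threshold, so the full $3,607 applies. total $816 + $3,607 = $4,423
Viktor ($315,950): Childcare Subsidy: base = 4 × $312 = $1,248. income exceeds $241,300 by $74,650, which is 19 full-or-partial $4,000 increments; reduction = 19 × $48 = $912, leaving $336. Child Tax Credit: income exceeds $281,900 by $34,050, which is 12 full-or-partial $3,000 increments; reduction = 12 × $65 = $780, leaving $2,827. total $336 + $2,827 = $3,163
Difference: |$4,423 − $3,163| = $1,260.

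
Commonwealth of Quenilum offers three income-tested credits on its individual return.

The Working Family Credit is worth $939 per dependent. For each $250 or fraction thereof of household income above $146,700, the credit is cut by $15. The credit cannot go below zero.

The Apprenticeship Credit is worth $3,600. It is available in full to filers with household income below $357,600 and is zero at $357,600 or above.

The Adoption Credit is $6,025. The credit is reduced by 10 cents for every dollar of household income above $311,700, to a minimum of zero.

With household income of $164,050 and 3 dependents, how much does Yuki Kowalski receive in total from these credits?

$11,392

Working Family Credit: base = 3 × $939 = $2,817. income exceeds $146,700 by $17,350, which is 70 full-or-partial $250 increments; reduction = 70 × $15 = $1,050, leaving $1,767.
Apprenticeship Credit: $164,050 is below the $357,600 cutoff, so the full $3,600 applies.
Adoption Credit: $164,050 is at or below the $311,700 threshold, so the full $6,025 applies.
Total: $1,767 + $3,600 + $6,025 = $11,392.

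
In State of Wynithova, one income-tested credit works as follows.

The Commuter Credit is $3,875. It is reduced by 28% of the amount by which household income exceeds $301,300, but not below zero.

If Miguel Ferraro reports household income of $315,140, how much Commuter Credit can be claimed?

$0

Commuter Credit: 28% of the $13,840 excess over $301,300 is $3,875.20 ≥ base, so the credit is $0.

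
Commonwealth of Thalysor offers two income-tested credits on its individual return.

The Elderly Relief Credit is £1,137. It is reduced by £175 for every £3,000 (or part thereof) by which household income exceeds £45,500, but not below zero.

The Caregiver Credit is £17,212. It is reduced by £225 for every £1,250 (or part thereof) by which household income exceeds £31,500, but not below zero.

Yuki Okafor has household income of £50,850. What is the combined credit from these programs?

Elderly Relief Credit: income exceeds £45,500 by £5,350, which is 2 full-or-partial £3,000 increments; reduction = 2 × £175 = £350, leaving £787.
Caregiver Credit: income exceeds £31,500 by £19,350, which is 16 full-or-partial £1,250 increments; reduction = 16 × £225 = £3,600, leaving £13,612.
Total: £787 + £13,612 = £14,399.

£14,399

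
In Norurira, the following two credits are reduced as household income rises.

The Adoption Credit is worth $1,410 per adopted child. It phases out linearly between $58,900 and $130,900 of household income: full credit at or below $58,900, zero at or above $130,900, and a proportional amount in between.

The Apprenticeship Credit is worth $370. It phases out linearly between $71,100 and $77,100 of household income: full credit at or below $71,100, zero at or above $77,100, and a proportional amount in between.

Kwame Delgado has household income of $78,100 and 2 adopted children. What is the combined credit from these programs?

$2,068

Adoption Credit: base = 2 × $1,410 = $2,820. $78,100 is $19,200 into a $72,000 phase-out range, leaving 52,800/72,000 of the credit: $2,820 × 52,800/72,000 = $2,068.
Apprenticeship Credit: $78,100 is at or above $77,100, so the credit is $0.
Total: $2,068 + $0 = $2,068.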